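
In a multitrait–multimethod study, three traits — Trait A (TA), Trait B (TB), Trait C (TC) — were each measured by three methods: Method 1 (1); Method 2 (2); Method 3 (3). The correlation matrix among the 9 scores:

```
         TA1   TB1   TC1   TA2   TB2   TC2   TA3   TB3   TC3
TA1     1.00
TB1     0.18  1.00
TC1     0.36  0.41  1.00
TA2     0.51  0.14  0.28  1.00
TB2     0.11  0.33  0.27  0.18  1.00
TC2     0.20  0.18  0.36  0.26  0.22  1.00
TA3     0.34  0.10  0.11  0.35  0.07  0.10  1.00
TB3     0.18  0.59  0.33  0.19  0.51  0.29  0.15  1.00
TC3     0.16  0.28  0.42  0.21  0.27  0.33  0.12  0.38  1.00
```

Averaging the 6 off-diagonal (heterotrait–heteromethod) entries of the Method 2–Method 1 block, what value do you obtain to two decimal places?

HTHM values (method 2 × method 1): 0.14, 0.28, 0.11, 0.27, 0.20, 0.18; mean = 1.18/6 = 0.20.

0.20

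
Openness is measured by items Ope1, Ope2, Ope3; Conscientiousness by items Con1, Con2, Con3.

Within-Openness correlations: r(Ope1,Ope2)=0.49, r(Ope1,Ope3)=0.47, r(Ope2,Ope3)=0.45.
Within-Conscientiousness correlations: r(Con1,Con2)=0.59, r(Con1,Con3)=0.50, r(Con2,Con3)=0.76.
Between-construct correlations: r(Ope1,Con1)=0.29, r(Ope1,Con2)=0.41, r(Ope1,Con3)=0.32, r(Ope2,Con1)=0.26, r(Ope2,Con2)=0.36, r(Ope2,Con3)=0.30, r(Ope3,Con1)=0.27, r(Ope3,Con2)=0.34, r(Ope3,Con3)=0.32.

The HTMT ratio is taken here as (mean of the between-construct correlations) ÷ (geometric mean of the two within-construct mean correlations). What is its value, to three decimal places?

0.592

Mean heterotrait r = 2.87/9 = 0.3189.
Mean within-Ope = 1.41/3 = 0.4700; mean within-Con = 1.85/3 = 0.6167.
Geometric mean = √(0.4700 × 0.6167) = 0.5384.
HTMT = 0.3189 / 0.5384 = 0.592.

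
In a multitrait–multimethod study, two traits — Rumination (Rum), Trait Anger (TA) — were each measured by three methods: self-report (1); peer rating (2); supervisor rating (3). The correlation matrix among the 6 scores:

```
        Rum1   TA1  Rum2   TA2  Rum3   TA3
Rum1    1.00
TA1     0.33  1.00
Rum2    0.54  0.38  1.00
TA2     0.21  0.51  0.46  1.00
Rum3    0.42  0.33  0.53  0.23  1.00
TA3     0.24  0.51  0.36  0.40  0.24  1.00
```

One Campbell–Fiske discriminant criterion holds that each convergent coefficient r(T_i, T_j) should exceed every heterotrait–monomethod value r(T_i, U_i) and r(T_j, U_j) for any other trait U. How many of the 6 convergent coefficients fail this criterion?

1

Each convergent coefficient versus the relevant comparison correlations:
Rum (methods 1·2): 0.54 vs {0.33, 0.46} → pass.
Rum (methods 1·3): 0.42 vs {0.33, 0.24} → pass.
Rum (methods 2·3): 0.53 vs {0.46, 0.24} → pass.
TA (methods 1·2): 0.51 vs {0.33, 0.46} → pass.
TA (methods 1·3): 0.51 vs {0.33, 0.24} → pass.
TA (methods 2·3): 0.40 vs {0.46, 0.24} → fail.
1 of 6 fail.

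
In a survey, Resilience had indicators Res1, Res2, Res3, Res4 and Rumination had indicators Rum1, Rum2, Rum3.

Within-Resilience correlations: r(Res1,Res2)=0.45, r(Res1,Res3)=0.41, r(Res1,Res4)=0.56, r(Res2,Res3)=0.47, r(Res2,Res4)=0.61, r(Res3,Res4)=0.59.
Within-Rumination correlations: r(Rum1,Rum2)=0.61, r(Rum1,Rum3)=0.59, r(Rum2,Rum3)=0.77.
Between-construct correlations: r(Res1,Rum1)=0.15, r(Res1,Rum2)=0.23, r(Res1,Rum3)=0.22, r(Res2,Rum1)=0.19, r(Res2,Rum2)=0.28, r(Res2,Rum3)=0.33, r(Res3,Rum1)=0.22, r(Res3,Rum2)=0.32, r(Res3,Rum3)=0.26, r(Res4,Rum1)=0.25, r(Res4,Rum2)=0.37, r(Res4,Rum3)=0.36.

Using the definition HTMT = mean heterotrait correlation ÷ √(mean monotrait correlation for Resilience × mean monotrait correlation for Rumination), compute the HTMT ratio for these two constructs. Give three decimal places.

0.456

Mean heterotrait r = 3.18/12 = 0.2650.
Mean within-Res = 3.09/6 = 0.5150; mean within-Rum = 1.97/3 = 0.6567.
Geometric mean = √(0.5150 × 0.6567) = 0.5816.
HTMT = 0.2650 / 0.5816 = 0.456.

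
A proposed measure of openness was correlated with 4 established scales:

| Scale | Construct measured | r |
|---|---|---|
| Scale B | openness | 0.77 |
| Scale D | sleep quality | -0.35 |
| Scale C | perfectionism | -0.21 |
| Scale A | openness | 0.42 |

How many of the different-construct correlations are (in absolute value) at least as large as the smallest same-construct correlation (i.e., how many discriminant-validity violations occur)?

Convergent (same construct = openness): Scale B, Scale A.
Smallest convergent = 0.42. Discriminant |r|: 0.35, 0.21; count ≥ 0.42 → 0.

0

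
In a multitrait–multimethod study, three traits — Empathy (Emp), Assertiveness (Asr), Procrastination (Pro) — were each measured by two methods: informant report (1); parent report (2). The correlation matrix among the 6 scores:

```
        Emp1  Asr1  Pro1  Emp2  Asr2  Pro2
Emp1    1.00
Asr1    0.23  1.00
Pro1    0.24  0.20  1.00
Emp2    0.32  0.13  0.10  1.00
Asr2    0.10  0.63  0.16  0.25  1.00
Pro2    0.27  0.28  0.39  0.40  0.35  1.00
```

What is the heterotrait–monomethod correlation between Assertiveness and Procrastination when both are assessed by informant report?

0.20

Different traits, same method: r(Asr1, Pro1) = 0.20.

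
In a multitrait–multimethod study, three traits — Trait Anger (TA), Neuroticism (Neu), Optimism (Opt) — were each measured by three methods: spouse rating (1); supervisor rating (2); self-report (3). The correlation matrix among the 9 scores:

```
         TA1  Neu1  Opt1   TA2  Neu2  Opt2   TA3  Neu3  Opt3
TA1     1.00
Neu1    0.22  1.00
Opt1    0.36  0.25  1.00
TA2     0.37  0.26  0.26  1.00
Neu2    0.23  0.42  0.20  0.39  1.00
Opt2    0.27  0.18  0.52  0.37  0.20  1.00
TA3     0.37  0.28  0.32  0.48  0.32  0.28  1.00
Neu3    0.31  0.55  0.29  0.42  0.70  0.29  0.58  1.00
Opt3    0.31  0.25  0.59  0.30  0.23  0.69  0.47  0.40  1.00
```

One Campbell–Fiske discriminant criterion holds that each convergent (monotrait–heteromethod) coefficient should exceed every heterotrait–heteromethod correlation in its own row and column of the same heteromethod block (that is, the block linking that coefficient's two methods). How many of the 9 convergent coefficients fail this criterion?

Each convergent coefficient versus the relevant comparison correlations:
TA (methods 1·2): 0.37 vs {0.23, 0.26, 0.27, 0.26} → pass.
TA (methods 1·3): 0.37 vs {0.31, 0.28, 0.31, 0.32} → pass.
TA (methods 2·3): 0.48 vs {0.42, 0.32, 0.30, 0.28} → pass.
Neu (methods 1·2): 0.42 vs {0.26, 0.23, 0.18, 0.20} → pass.
Neu (methods 1·3): 0.55 vs {0.28, 0.31, 0.25, 0.29} → pass.
Neu (methods 2·3): 0.70 vs {0.32, 0.42, 0.23, 0.29} → pass.
Opt (methods 1·2): 0.52 vs {0.26, 0.27, 0.20, 0.18} → pass.
Opt (methods 1·3): 0.59 vs {0.32, 0.31, 0.29, 0.25} → pass.
Opt (methods 2·3): 0.69 vs {0.28, 0.30, 0.29, 0.23} → pass.
0 of 9 fail.

0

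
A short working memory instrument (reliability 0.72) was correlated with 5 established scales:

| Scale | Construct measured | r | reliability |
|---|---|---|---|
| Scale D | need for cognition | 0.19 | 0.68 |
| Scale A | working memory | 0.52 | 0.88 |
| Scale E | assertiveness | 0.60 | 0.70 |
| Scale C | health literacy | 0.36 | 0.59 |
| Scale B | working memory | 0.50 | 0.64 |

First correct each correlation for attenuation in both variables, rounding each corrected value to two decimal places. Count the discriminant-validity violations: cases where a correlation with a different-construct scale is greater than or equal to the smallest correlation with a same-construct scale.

1

Disattenuated r (r / √(r_scale · r_new)):
  Scale D (disc): 0.19 / √(0.68·0.72) = 0.27
  Scale A (conv): 0.52 / √(0.88·0.72) = 0.65
  Scale E (disc): 0.60 / √(0.70·0.72) = 0.85
  Scale C (disc): 0.36 / √(0.59·0.72) = 0.55
  Scale B (conv): 0.50 / √(0.64·0.72) = 0.74
Smallest convergent = 0.65. Discriminant values: 0.27, 0.85, 0.55; count ≥ 0.65 → 1.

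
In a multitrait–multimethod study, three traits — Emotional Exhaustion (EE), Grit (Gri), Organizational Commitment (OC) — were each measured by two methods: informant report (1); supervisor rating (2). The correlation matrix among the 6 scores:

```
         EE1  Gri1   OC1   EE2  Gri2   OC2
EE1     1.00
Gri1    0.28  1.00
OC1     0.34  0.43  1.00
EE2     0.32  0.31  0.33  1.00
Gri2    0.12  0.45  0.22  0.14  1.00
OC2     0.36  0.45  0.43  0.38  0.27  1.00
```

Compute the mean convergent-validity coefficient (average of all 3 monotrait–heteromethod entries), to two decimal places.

Convergent values: 0.32, 0.45, 0.43; mean = 1.20/3 = 0.40.

0.40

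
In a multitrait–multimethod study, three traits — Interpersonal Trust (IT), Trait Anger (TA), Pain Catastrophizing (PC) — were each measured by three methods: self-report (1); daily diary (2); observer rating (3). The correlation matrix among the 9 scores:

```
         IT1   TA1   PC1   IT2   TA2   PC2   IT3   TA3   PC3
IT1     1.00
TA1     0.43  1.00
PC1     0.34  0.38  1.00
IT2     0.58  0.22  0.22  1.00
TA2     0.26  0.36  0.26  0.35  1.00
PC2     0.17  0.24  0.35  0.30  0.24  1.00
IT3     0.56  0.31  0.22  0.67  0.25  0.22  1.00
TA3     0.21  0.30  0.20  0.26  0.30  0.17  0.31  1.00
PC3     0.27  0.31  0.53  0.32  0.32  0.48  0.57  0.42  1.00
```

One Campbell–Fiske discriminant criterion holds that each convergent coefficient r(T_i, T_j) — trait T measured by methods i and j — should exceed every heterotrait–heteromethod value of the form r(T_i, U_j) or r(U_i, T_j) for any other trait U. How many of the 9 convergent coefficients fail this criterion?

Each convergent coefficient versus the relevant comparison correlations:
IT (methods 1·2): 0.58 vs {0.26, 0.22, 0.17, 0.22} → pass.
IT (methods 1·3): 0.56 vs {0.21, 0.31, 0.27, 0.22} → pass.
IT (methods 2·3): 0.67 vs {0.26, 0.25, 0.32, 0.22} → pass.
TA (methods 1·2): 0.36 vs {0.22, 0.26, 0.24, 0.26} → pass.
TA (methods 1·3): 0.30 vs {0.31, 0.21, 0.31, 0.20} → fail.
TA (methods 2·3): 0.30 vs {0.25, 0.26, 0.32, 0.17} → fail.
PC (methods 1·2): 0.35 vs {0.22, 0.17, 0.26, 0.24} → pass.
PC (methods 1·3): 0.53 vs {0.22, 0.27, 0.20, 0.31} → pass.
PC (methods 2·3): 0.48 vs {0.22, 0.32, 0.17, 0.32} → pass.
2 of 9 fail.

2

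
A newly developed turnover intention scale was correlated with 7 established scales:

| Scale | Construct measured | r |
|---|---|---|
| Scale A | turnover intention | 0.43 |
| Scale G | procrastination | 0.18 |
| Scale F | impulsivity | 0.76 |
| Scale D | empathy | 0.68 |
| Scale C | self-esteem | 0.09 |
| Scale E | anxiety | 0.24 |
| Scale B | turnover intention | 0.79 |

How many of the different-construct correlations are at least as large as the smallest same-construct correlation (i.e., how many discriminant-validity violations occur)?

2

Convergent (same construct = turnover intention): Scale A, Scale B.
Smallest convergent = 0.43. Discriminant values: 0.18, 0.76, 0.68, 0.09, 0.24; count ≥ 0.43 → 2.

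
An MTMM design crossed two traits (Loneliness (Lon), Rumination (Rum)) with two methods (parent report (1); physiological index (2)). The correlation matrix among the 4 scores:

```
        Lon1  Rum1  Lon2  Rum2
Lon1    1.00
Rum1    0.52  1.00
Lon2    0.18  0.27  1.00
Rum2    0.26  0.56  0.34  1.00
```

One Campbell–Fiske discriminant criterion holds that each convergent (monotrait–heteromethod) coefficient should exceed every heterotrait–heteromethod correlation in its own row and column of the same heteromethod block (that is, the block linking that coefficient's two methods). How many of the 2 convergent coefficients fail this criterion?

1

Each convergent coefficient versus the relevant comparison correlations:
Lon (methods 1·2): 0.18 vs {0.26, 0.27} → fail.
Rum (methods 1·2): 0.56 vs {0.27, 0.26} → pass.
1 of 2 fail.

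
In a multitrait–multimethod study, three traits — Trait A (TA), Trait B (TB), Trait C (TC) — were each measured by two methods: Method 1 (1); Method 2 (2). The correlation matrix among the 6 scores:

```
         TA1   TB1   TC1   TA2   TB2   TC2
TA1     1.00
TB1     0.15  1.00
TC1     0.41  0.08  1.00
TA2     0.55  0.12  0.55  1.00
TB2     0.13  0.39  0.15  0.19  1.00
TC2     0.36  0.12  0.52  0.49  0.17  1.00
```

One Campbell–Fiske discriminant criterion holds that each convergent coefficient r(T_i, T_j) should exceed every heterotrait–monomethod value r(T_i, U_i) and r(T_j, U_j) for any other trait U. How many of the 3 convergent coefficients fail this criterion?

0

Checking each validity diagonal entry against its comparison values:
TA (methods 1·2): 0.55 vs {0.15, 0.19, 0.41, 0.49} → pass.
TB (methods 1·2): 0.39 vs {0.15, 0.19, 0.08, 0.17} → pass.
TC (methods 1·2): 0.52 vs {0.41, 0.49, 0.08, 0.17} → pass.
0 of 3 fail.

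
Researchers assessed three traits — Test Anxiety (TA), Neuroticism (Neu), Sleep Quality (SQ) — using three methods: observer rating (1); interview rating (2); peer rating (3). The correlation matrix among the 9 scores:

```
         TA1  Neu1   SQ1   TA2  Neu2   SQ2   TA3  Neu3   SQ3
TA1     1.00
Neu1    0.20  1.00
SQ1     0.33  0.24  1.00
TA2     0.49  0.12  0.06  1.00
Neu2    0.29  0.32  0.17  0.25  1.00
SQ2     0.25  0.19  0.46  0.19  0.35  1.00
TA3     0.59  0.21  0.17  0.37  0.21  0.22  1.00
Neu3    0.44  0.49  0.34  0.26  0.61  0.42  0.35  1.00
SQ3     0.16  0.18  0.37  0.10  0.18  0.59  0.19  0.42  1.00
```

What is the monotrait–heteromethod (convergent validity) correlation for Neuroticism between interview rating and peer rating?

Same trait (Neu), different methods: r(Neu2, Neu3) = 0.61.

0.61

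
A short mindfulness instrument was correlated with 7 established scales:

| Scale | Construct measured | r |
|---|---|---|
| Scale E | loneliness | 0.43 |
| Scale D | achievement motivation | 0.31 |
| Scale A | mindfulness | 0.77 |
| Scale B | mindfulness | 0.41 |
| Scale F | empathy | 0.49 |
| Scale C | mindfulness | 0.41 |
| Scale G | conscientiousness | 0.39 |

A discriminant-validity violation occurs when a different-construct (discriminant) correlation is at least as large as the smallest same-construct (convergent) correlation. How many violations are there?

Convergent (same construct = mindfulness): Scale A, Scale B, Scale C.
Smallest convergent = 0.41. Discriminant values: 0.43, 0.31, 0.49, 0.39; count ≥ 0.41 → 2.

2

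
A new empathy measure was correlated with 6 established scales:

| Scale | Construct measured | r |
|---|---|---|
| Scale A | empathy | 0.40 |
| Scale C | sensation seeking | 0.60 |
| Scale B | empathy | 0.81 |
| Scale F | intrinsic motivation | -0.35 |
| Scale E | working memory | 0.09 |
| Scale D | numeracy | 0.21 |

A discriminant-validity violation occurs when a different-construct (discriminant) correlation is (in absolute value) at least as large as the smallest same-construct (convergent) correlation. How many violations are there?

Convergent (same construct = empathy): Scale A, Scale B.
Smallest convergent = 0.40. Discriminant |r|: 0.60, 0.35, 0.09, 0.21; count ≥ 0.40 → 1.

1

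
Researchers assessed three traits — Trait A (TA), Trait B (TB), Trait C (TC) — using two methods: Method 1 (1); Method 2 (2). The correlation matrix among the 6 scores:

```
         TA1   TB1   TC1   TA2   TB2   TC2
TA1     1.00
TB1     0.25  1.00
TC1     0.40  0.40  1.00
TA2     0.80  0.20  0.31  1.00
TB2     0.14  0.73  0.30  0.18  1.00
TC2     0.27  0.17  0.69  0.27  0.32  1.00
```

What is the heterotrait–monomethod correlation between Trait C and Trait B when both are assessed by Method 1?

0.40

Different traits, same method: r(TC1, TB1) = 0.40.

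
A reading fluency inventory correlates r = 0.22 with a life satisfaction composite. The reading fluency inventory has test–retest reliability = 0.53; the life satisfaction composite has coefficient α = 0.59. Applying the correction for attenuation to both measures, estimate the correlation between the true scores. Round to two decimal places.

0.39

r_true = r_obs / √(r_xx · r_yy) = 0.22 / √(0.53 × 0.59) = 0.22 / √0.3127 = 0.22 / 0.5592 ≈ 0.39.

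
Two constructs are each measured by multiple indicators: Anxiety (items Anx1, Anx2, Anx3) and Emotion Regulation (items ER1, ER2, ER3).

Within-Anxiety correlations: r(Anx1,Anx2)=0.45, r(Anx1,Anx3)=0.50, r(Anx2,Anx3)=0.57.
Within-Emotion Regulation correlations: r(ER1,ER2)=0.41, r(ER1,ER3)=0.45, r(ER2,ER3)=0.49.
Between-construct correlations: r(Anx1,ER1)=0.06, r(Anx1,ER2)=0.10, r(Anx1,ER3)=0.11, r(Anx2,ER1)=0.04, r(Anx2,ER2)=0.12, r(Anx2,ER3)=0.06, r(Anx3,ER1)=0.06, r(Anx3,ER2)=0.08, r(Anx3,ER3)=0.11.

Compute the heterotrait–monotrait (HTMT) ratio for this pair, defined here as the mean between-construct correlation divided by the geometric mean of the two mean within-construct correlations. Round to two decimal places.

Between-construct mean = 0.74/9 = 0.0822.
Mean within-Anx = 1.52/3 = 0.5067; mean within-ER = 1.35/3 = 0.4500.
Geometric mean = √(0.5067 × 0.4500) = 0.4775.
HTMT = 0.0822 / 0.4775 = 0.17.

0.17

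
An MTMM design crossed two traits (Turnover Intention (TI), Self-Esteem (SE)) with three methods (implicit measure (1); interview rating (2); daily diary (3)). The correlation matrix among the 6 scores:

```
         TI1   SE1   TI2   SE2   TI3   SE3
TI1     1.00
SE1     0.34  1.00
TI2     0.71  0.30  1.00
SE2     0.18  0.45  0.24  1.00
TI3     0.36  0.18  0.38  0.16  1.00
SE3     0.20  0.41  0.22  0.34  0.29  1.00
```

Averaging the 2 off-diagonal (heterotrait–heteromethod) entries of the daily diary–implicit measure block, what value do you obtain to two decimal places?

0.19

HTHM values (method 3 × method 1): 0.18, 0.20; mean = 0.38/2 = 0.19.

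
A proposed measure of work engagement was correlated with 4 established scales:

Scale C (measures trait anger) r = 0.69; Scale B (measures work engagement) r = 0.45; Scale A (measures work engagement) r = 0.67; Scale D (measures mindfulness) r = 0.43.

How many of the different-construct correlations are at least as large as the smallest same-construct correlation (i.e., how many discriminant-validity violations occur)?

1

Convergent (same construct = work engagement): Scale B, Scale A.
Smallest convergent = 0.45. Discriminant values: 0.69, 0.43; count ≥ 0.45 → 1.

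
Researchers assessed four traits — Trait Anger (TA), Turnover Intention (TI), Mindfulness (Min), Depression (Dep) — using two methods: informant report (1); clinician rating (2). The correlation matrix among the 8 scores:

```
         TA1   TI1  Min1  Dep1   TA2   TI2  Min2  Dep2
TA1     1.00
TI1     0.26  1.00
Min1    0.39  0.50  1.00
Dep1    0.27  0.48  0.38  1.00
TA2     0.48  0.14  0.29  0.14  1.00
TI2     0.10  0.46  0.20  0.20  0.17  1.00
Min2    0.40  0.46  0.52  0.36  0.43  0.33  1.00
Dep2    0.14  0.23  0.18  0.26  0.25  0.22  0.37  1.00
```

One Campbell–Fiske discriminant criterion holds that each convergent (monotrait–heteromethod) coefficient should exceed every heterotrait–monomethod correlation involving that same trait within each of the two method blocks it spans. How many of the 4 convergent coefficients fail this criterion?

2

Convergent coefficients and their comparison sets:
TA (methods 1·2): 0.48 vs {0.26, 0.17, 0.39, 0.43, 0.27, 0.25} → pass.
TI (methods 1·2): 0.46 vs {0.26, 0.17, 0.50, 0.33, 0.48, 0.22} → fail.
Min (methods 1·2): 0.52 vs {0.39, 0.43, 0.50, 0.33, 0.38, 0.37} → pass.
Dep (methods 1·2): 0.26 vs {0.27, 0.25, 0.48, 0.22, 0.38, 0.37} → fail.
2 of 4 fail.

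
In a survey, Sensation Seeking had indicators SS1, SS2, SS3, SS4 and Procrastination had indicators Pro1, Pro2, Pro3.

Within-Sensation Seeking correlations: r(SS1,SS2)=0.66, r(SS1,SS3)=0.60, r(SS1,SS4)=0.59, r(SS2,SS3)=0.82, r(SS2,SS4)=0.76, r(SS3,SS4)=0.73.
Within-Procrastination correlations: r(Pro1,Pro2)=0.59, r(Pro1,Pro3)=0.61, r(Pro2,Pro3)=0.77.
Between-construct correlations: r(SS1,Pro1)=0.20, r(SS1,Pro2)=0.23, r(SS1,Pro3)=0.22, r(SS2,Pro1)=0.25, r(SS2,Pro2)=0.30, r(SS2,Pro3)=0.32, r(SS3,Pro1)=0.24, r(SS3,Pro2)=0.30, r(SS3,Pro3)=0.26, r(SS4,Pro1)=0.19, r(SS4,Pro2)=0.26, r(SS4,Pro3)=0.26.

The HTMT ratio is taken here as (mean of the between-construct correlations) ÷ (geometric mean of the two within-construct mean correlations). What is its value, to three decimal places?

0.374

Mean between = 3.03/12 = 0.2525.
Mean within-SS = 4.16/6 = 0.6933; mean within-Pro = 1.97/3 = 0.6567.
Geometric mean = √(0.6933 × 0.6567) = 0.6748.
HTMT = 0.2525 / 0.6748 = 0.374.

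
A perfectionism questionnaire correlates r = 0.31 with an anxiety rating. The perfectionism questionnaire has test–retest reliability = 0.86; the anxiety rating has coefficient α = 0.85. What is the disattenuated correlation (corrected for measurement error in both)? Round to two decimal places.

r_true = r_obs / √(r_xx · r_yy) = 0.31 / √(0.86 × 0.85) = 0.31 / √0.7310 = 0.31 / 0.8550 ≈ 0.36.

0.36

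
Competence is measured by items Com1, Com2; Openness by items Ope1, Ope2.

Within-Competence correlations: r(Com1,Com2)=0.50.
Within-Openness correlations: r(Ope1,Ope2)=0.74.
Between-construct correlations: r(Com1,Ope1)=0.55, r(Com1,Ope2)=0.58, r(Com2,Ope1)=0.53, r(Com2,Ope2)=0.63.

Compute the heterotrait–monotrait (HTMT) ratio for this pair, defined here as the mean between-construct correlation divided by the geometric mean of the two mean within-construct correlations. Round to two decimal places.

Mean heterotrait r = 2.29/4 = 0.5725.
Mean within-Com = 0.50/1 = 0.5000; mean within-Ope = 0.74/1 = 0.7400.
Geometric mean = √(0.5000 × 0.7400) = 0.6083.
HTMT = 0.5725 / 0.6083 = 0.94.

0.94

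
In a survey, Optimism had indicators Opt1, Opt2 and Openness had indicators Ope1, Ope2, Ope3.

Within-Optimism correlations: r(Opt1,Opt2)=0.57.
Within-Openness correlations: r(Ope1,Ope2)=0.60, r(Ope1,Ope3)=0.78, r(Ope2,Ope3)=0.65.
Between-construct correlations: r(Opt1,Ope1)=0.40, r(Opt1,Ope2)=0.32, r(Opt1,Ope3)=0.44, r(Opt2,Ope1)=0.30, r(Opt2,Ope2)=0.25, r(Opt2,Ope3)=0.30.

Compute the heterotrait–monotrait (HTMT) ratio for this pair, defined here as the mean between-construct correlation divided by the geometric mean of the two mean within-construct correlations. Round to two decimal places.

Between-construct mean = 2.01/6 = 0.3350.
Mean within-Opt = 0.57/1 = 0.5700; mean within-Ope = 2.03/3 = 0.6767.
Geometric mean = √(0.5700 × 0.6767) = 0.6211.
HTMT = 0.3350 / 0.6211 = 0.54.

0.54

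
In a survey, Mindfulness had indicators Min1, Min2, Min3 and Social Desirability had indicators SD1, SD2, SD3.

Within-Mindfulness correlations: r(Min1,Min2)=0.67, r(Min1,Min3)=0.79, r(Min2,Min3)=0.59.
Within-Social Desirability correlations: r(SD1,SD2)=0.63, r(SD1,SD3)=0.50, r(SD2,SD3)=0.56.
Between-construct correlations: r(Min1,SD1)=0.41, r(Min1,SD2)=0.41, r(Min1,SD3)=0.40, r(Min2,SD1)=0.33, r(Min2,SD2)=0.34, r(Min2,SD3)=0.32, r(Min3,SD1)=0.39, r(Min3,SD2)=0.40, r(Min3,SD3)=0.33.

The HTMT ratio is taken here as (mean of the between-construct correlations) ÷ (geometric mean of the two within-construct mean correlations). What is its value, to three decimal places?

Mean heterotrait r = 3.33/9 = 0.3700.
Mean within-Min = 2.05/3 = 0.6833; mean within-SD = 1.69/3 = 0.5633.
Geometric mean = √(0.6833 × 0.5633) = 0.6204.
HTMT = 0.3700 / 0.6204 = 0.596.

0.596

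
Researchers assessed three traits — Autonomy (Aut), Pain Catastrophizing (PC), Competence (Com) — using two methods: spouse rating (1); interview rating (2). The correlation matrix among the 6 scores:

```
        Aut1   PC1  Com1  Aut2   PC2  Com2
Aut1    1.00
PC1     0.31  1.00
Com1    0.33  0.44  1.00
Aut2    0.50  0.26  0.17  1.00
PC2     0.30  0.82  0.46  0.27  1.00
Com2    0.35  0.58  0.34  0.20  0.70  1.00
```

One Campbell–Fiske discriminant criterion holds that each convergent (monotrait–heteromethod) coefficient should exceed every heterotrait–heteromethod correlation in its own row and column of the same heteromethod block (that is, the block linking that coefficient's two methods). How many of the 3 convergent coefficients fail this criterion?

1

Convergent coefficients and their comparison sets:
Aut (methods 1·2): 0.50 vs {0.30, 0.26, 0.35, 0.17} → pass.
PC (methods 1·2): 0.82 vs {0.26, 0.30, 0.58, 0.46} → pass.
Com (methods 1·2): 0.34 vs {0.17, 0.35, 0.46, 0.58} → fail.
1 of 3 fail.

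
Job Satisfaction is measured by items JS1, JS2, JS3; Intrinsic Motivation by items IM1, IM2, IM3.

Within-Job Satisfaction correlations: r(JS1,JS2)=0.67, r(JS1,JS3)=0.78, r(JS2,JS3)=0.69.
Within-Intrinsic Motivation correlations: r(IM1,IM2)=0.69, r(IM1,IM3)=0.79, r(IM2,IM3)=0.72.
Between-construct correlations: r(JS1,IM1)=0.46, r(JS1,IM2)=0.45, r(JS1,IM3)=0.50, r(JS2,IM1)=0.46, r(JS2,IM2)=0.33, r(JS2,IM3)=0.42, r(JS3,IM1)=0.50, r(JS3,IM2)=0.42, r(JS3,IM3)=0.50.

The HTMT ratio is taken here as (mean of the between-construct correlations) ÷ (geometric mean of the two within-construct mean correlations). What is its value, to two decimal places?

0.62

Mean between = 4.04/9 = 0.4489.
Mean within-JS = 2.14/3 = 0.7133; mean within-IM = 2.20/3 = 0.7333.
Geometric mean = √(0.7133 × 0.7333) = 0.7232.
HTMT = 0.4489 / 0.7232 = 0.62.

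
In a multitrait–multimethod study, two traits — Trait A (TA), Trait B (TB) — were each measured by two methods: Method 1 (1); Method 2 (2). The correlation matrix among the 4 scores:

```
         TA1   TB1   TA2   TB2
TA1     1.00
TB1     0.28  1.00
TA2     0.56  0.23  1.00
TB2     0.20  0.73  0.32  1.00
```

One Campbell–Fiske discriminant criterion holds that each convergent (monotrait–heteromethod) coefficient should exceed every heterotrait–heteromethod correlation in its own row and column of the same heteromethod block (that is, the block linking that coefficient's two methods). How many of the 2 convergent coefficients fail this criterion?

0

Convergent coefficients and their comparison sets:
TA (methods 1·2): 0.56 vs {0.20, 0.23} → pass.
TB (methods 1·2): 0.73 vs {0.23, 0.20} → pass.
0 of 2 fail.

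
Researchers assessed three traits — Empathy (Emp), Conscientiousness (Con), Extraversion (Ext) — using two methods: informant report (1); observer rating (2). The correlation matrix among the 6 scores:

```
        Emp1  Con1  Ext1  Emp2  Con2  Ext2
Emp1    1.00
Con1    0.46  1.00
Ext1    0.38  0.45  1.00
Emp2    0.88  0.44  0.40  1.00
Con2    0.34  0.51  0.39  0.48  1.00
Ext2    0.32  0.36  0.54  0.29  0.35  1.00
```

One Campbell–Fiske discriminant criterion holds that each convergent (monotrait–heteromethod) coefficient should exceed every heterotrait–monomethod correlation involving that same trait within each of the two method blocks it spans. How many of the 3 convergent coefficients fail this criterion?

0

Each convergent coefficient versus the relevant comparison correlations:
Emp (methods 1·2): 0.88 vs {0.46, 0.48, 0.38, 0.29} → pass.
Con (methods 1·2): 0.51 vs {0.46, 0.48, 0.45, 0.35} → pass.
Ext (methods 1·2): 0.54 vs {0.38, 0.29, 0.45, 0.35} → pass.
0 of 3 fail.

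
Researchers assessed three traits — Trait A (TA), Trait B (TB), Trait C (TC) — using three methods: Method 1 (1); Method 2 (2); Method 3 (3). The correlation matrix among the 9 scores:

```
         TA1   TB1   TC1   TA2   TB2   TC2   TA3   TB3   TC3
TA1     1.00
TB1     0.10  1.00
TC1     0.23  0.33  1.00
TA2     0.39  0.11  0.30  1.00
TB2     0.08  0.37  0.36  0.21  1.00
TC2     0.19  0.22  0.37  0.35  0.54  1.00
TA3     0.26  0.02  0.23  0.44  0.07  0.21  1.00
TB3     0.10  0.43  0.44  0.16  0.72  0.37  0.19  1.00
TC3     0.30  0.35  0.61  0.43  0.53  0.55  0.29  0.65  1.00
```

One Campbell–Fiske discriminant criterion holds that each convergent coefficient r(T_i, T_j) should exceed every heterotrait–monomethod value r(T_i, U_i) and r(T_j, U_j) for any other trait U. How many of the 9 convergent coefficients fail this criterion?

Convergent coefficients and their comparison sets:
TA (methods 1·2): 0.39 vs {0.10, 0.21, 0.23, 0.35} → pass.
TA (methods 1·3): 0.26 vs {0.10, 0.19, 0.23, 0.29} → fail.
TA (methods 2·3): 0.44 vs {0.21, 0.19, 0.35, 0.29} → pass.
TB (methods 1·2): 0.37 vs {0.10, 0.21, 0.33, 0.54} → fail.
TB (methods 1·3): 0.43 vs {0.10, 0.19, 0.33, 0.65} → fail.
TB (methods 2·3): 0.72 vs {0.21, 0.19, 0.54, 0.65} → pass.
TC (methods 1·2): 0.37 vs {0.23, 0.35, 0.33, 0.54} → fail.
TC (methods 1·3): 0.61 vs {0.23, 0.29, 0.33, 0.65} → fail.
TC (methods 2·3): 0.55 vs {0.35, 0.29, 0.54, 0.65} → fail.
6 of 9 fail.

6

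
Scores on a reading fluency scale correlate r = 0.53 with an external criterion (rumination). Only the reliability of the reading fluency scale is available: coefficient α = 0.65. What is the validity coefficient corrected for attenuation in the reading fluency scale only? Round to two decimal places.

Single correction: r_c = r_obs / √r_xx = 0.53 / √0.65 = 0.53 / 0.8062 ≈ 0.66.

0.66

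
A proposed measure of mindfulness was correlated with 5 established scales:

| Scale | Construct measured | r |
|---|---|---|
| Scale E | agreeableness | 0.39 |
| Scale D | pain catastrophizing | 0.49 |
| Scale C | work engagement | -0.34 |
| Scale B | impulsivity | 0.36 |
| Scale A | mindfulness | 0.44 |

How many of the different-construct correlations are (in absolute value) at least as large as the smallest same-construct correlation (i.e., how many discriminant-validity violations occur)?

1

Convergent (same construct = mindfulness): Scale A.
Smallest convergent = 0.44. Discriminant |r|: 0.39, 0.49, 0.34, 0.36; count ≥ 0.44 → 1.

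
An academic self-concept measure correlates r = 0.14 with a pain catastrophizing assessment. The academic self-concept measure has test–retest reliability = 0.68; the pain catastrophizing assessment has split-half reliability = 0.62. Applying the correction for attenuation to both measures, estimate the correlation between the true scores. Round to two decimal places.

r_true = r_obs / √(r_xx · r_yy) = 0.14 / √(0.68 × 0.62) = 0.14 / √0.4216 = 0.14 / 0.6493 ≈ 0.22.

0.22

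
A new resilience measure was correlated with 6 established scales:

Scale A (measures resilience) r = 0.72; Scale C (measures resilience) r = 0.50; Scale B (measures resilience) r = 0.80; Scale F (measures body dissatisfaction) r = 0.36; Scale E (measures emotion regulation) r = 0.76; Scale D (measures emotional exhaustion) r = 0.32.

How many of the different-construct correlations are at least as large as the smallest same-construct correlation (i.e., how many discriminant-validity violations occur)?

Convergent (same construct = resilience): Scale A, Scale C, Scale B.
Smallest convergent = 0.50. Discriminant values: 0.36, 0.76, 0.32; count ≥ 0.50 → 1.

1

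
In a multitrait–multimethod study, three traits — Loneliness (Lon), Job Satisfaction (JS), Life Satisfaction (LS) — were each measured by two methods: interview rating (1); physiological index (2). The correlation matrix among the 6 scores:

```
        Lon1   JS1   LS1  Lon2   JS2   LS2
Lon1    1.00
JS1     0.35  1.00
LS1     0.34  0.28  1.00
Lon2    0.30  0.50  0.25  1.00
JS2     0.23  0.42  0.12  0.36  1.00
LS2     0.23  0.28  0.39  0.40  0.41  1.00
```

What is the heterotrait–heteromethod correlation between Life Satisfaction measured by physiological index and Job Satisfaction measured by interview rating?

0.28

Different traits and methods: r(LS2, JS1) = 0.28.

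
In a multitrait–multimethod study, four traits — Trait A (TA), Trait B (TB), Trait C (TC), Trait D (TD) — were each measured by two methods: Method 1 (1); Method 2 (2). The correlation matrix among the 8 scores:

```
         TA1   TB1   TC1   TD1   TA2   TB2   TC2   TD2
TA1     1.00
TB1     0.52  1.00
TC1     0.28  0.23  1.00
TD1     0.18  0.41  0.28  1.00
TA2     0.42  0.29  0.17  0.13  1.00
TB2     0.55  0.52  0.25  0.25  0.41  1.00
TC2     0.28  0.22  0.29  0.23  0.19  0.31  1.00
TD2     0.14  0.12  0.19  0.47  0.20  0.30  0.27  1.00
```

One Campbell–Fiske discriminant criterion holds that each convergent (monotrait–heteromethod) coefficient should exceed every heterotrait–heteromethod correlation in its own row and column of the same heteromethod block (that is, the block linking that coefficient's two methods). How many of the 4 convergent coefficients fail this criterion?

2

Convergent coefficients and their comparison sets:
TA (methods 1·2): 0.42 vs {0.55, 0.29, 0.28, 0.17, 0.14, 0.13} → fail.
TB (methods 1·2): 0.52 vs {0.29, 0.55, 0.22, 0.25, 0.12, 0.25} → fail.
TC (methods 1·2): 0.29 vs {0.17, 0.28, 0.25, 0.22, 0.19, 0.23} → pass.
TD (methods 1·2): 0.47 vs {0.13, 0.14, 0.25, 0.12, 0.23, 0.19} → pass.
2 of 4 fail.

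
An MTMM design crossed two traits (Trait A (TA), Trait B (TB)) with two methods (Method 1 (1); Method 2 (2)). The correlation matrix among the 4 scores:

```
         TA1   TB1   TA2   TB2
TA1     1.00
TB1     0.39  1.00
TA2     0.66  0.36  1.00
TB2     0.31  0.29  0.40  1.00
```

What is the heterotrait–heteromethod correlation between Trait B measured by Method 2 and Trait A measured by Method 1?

0.31

Different traits and methods: r(TB2, TA1) = 0.31.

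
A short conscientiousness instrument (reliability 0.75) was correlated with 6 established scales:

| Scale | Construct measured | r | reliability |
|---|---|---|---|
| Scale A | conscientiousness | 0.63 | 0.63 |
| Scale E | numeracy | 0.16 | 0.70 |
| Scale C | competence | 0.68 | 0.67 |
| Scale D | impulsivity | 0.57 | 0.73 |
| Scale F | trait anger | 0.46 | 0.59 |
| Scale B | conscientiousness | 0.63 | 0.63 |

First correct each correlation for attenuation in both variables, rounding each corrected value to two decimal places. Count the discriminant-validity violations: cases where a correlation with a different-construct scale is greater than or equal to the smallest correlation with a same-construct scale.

1

Disattenuated r (r / √(r_scale · r_new)):
  Scale A (conv): 0.63 / √(0.63·0.75) = 0.92
  Scale E (disc): 0.16 / √(0.70·0.75) = 0.22
  Scale C (disc): 0.68 / √(0.67·0.75) = 0.96
  Scale D (disc): 0.57 / √(0.73·0.75) = 0.77
  Scale F (disc): 0.46 / √(0.59·0.75) = 0.69
  Scale B (conv): 0.63 / √(0.63·0.75) = 0.92
Smallest convergent = 0.92. Discriminant values: 0.22, 0.96, 0.77, 0.69; count ≥ 0.92 → 1.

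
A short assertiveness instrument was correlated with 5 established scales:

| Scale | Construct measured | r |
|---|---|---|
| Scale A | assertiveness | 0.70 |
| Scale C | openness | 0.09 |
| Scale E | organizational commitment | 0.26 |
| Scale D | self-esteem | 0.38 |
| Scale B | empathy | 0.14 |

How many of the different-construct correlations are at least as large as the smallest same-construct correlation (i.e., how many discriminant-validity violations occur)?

Convergent (same construct = assertiveness): Scale A.
Smallest convergent = 0.70. Discriminant values: 0.09, 0.26, 0.38, 0.14; count ≥ 0.70 → 0.

0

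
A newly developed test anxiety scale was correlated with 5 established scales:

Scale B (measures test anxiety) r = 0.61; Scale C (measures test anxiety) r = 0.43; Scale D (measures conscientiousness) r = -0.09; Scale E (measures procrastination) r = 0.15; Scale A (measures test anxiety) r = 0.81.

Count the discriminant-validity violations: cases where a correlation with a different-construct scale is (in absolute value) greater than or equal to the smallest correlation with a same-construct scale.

Convergent (same construct = test anxiety): Scale B, Scale C, Scale A.
Smallest convergent = 0.43. Discriminant |r|: 0.09, 0.15; count ≥ 0.43 → 0.

0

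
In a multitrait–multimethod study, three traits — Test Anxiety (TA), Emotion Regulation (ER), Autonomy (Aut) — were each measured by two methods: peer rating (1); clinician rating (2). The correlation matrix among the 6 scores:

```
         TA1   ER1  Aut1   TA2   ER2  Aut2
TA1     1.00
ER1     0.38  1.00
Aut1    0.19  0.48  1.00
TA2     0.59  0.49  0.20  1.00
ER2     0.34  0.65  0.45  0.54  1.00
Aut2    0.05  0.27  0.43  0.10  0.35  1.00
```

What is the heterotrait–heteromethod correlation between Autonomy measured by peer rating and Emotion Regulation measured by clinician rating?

Different traits and methods: r(Aut1, ER2) = 0.45.

0.45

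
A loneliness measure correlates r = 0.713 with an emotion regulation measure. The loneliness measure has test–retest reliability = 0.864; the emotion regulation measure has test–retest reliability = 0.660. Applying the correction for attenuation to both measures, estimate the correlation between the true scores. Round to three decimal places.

0.944

r_true = r_obs / √(r_xx · r_yy) = 0.713 / √(0.864 × 0.660) = 0.713 / √0.570240 = 0.713 / 0.7551 ≈ 0.944.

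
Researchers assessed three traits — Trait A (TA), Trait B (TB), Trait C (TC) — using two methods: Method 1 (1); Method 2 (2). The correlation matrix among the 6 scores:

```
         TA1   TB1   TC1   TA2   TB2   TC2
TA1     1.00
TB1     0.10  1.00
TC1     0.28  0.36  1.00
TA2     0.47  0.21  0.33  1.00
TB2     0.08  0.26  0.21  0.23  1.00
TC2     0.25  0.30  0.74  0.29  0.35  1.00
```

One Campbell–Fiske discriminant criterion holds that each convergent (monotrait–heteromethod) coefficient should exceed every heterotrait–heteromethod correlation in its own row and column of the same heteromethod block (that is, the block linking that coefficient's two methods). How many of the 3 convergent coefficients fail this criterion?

Convergent coefficients and their comparison sets:
TA (methods 1·2): 0.47 vs {0.08, 0.21, 0.25, 0.33} → pass.
TB (methods 1·2): 0.26 vs {0.21, 0.08, 0.30, 0.21} → fail.
TC (methods 1·2): 0.74 vs {0.33, 0.25, 0.21, 0.30} → pass.
1 of 3 fail.

1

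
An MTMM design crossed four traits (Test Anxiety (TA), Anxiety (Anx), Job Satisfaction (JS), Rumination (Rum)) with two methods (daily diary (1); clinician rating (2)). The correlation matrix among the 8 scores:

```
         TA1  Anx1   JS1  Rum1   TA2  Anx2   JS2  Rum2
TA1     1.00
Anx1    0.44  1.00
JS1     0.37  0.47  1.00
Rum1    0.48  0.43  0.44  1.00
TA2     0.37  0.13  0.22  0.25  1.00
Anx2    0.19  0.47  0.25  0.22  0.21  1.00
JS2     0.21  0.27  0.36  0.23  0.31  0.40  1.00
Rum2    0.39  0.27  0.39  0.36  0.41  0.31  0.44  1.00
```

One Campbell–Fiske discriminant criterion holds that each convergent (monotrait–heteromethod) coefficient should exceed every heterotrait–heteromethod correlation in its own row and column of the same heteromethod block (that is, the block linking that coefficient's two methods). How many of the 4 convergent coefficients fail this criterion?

Convergent coefficients and their comparison sets:
TA (methods 1·2): 0.37 vs {0.19, 0.13, 0.21, 0.22, 0.39, 0.25} → fail.
Anx (methods 1·2): 0.47 vs {0.13, 0.19, 0.27, 0.25, 0.27, 0.22} → pass.
JS (methods 1·2): 0.36 vs {0.22, 0.21, 0.25, 0.27, 0.39, 0.23} → fail.
Rum (methods 1·2): 0.36 vs {0.25, 0.39, 0.22, 0.27, 0.23, 0.39} → fail.
3 of 4 fail.

3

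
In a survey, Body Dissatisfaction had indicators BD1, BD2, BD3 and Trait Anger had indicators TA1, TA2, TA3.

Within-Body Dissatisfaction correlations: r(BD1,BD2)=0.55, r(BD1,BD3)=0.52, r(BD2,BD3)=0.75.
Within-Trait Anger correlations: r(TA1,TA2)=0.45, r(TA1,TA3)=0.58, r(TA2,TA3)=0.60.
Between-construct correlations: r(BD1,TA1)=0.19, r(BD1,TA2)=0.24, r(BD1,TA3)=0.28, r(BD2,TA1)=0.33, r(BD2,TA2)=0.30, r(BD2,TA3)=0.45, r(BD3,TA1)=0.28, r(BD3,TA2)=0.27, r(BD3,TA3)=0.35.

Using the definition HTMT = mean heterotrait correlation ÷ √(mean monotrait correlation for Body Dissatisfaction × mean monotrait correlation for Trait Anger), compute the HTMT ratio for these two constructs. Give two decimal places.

0.52

Mean heterotrait r = 2.69/9 = 0.2989.
Mean within-BD = 1.82/3 = 0.6067; mean within-TA = 1.63/3 = 0.5433.
Geometric mean = √(0.6067 × 0.5433) = 0.5741.
HTMT = 0.2989 / 0.5741 = 0.52.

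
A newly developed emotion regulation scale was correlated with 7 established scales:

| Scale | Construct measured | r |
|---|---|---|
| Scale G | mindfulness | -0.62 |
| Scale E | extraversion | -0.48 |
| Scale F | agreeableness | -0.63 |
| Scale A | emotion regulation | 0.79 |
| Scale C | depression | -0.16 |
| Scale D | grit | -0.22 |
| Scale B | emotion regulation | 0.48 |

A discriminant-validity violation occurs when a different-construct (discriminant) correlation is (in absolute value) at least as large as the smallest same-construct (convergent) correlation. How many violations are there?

Convergent (same construct = emotion regulation): Scale A, Scale B.
Smallest convergent = 0.48. Discriminant |r|: 0.62, 0.48, 0.63, 0.16, 0.22; count ≥ 0.48 → 3.

3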